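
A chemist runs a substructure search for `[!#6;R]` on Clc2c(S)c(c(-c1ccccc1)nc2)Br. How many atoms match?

1

Check the 15 heavy atoms by environment: 1× n (aromatic, in 6-ring) → match; 11× c (aromatic, in 6-ring) → no; 1× S (acyclic) → no; 1× Br (acyclic) → no; 1× Cl (acyclic) → no.
That gives 1 matching atom.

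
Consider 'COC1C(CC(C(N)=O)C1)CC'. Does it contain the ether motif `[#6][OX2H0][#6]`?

Yes

The pattern [#6][OX2H0][#6] describes an aliphatic oxygen bridging two carbons with no H on the oxygen — an ether.
The molecule carries a methoxy ether (-OCH3), whose atoms satisfy every constraint of the query, so the pattern matches.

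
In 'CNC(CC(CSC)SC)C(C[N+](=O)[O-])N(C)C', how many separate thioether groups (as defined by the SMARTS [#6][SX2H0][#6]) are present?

[#6][SX2H0][#6] is the SMARTS for a thioether: an aliphatic sulfur bridging two carbons with no H on the sulfur.
The molecule carries 2 separate instances of a methylthio ether (-SCH3) meeting every constraint; each maps to a distinct set of atoms, giving 2 matches.

2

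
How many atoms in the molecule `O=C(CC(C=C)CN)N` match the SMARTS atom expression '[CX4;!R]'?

The query [CX4;!R] means: aliphatic carbon with four total connections, not in a ring.
Check the 9 heavy atoms by environment: 3× C (X4, acyclic) → match; 3× C (X3, acyclic) → no; 2× N (X3, acyclic) → no; 1× O (X1, acyclic) → no.
That gives 3 matching atoms.

3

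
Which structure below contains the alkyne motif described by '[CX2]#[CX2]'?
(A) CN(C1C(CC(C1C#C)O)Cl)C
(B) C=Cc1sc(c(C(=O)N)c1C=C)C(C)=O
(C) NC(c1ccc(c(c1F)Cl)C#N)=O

[CX2]#[CX2] describes a carbon-carbon triple bond (an alkyne).
(A) contains an ethynyl group (-C#CH), which satisfies every atom and bond constraint.
(B) has a vinyl group (-CH=CH2) but the C=C is a double bond; both carbons are CX3, not CX2.
(C) has a nitrile (-C#N) but the triple bond is C#N, not C#C.
So the answer is (A).

A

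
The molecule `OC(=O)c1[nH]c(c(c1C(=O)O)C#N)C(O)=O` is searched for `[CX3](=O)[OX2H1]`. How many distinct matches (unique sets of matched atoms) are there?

3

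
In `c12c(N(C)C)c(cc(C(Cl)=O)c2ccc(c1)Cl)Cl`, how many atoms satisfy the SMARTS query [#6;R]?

10

The query [#6;R] means: carbon that is part of a ring.
Check the 18 heavy atoms by environment: 10× c (aromatic, in 6-ring) → match; 3× Cl (acyclic) → no; 3× C (acyclic) → no; 1× O (acyclic) → no; 1× N (acyclic) → no.
That gives 10 matching atoms.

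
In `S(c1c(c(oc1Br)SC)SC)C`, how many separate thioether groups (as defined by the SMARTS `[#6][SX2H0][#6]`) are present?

[#6][SX2H0][#6] is the SMARTS for a thioether: an aliphatic sulfur bridging two carbons with no H on the sulfur.
The molecule carries 3 separate instances of a methylthio ether (-SCH3) meeting every constraint; each maps to a distinct set of atoms, giving 3 matches.

3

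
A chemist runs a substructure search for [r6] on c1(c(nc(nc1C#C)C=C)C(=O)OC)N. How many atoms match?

The query [r6] means: r6 matches atoms in a six-membered ring.
Check the 15 heavy atoms by environment: 2× n (aromatic, in 6-ring) → match; 4× c (aromatic, in 6-ring) → match; 6× C (acyclic) → no; 2× O (acyclic) → no; 1× N (acyclic) → no.
Summing the matching environments: 2 + 4 = 6 matching atoms.

6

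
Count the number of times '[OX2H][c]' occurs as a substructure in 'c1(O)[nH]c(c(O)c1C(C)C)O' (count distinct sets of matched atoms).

3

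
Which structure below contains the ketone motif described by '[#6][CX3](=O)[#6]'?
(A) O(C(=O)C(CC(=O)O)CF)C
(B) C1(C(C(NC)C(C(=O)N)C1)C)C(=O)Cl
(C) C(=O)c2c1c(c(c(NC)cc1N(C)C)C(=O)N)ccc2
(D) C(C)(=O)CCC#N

[#6][CX3](=O)[#6] describes a carbonyl carbon (no H) flanked by two carbons (a ketone).
(A) has a methyl-ester group (-C(=O)OCH3) but one neighbour of the carbonyl carbon is O, not C.
(B) has a primary amide (-C(=O)NH2) but one neighbour of the carbonyl carbon is N, not C.
(C) has an aldehyde (-CHO) but the carbonyl carbon has H1, so it is not flanked by two carbons.
(D) contains an acetyl/ketone group (-C(=O)CH3), which satisfies every atom and bond constraint.
So the answer is (D).

D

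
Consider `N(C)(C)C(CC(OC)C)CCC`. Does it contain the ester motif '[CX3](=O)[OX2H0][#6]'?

No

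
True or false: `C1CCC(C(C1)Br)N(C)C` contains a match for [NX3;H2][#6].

The pattern [NX3;H2][#6] describes a trivalent nitrogen with two H attached to carbon — a primary amine.
The closest candidate here is a dimethylamino group (-N(CH3)2), but the nitrogen has H0, not H2. No other fragment satisfies the full query, so there is no match.

False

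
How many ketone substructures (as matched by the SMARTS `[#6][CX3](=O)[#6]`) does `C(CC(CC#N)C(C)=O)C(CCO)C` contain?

1

[#6][CX3](=O)[#6] is the SMARTS for a ketone: a carbonyl carbon (no H) flanked by two carbons.
Exactly one fragment in the molecule meets all constraints, giving 1 match.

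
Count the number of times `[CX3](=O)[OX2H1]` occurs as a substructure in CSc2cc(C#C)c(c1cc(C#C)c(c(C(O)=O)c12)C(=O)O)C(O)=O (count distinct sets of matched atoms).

[CX3](=O)[OX2H1] is the SMARTS for a carboxylic acid: an sp2 carbon double-bonded to O and single-bonded to an -OH oxygen.
The molecule carries 3 separate instances of a carboxylic acid group (-C(=O)OH) meeting every constraint; each maps to a distinct set of atoms, giving 3 matches.

3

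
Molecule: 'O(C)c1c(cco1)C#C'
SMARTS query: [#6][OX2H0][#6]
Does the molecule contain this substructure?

The pattern [#6][OX2H0][#6] describes an aliphatic oxygen bridging two carbons with no H on the oxygen — an ether.
The molecule carries a methoxy ether (-OCH3), whose atoms satisfy every constraint of the query, so the pattern matches.

Yes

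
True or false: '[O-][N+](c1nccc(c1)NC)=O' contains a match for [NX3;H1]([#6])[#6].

The pattern [NX3;H1]([#6])[#6] describes a trivalent nitrogen with one H, bonded to two carbons — a secondary amine.
The molecule carries an N-methylamino group (-NHCH3), whose atoms satisfy every constraint of the query, so the pattern matches.

True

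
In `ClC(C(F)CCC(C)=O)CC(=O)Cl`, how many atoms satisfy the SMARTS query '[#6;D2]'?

The query [#6;D2] means: any carbon bonded to exactly two heavy atoms.
Check the 13 heavy atoms by environment: 3× C (D2) → match; 4× C (D3) → no; 2× O (D1) → no; 1× C (D1) → no; 2× Cl (D1) → no; 1× F (D1) → no.
That gives 3 matching atoms.

3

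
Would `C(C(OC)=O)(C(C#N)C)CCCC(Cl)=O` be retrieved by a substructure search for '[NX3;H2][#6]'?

The pattern [NX3;H2][#6] describes a trivalent nitrogen with two H attached to carbon — a primary amine.
The closest candidate here is a nitrile (-C#N), but the nitrogen is NX1 (triple-bonded), not NX3 with two H. No other fragment satisfies the full query, so there is no match.

No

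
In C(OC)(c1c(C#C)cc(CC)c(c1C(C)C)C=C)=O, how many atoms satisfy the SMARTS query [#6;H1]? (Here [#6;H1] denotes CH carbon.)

4

The query [#6;H1] means: any carbon bearing exactly one hydrogen.
Check the 19 heavy atoms by environment: 1× c (aromatic, H1) → match; 5× c (aromatic, H0) → no; 3× C (H1) → match; 4× C (H3) → no; 2× C (H0) → no; 2× C (H2) → no; 2× O (H0) → no.
Summing the matching environments: 1 + 3 = 4 matching atoms.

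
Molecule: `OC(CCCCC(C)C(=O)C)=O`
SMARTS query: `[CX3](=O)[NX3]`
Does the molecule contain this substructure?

The pattern [CX3](=O)[NX3] describes a carbonyl carbon bonded to a trivalent nitrogen — an amide.
The closest candidate here is a carboxylic acid group (-C(=O)OH), but the carbonyl is bonded to O, not to an NX3 nitrogen. No other fragment satisfies the full query, so there is no match.

No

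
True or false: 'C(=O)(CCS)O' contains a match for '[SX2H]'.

True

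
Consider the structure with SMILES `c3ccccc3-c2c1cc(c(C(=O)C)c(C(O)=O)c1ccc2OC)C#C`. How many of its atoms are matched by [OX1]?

The query [OX1] means: aliphatic oxygen with one total connection — typically a carbonyl =O or an oxide.
Check the 26 heavy atoms by environment: 16× c (aromatic, X3) → no; 2× O (X2) → no; 2× C (X4) → no; 2× C (X3) → no; 2× O (X1) → match; 2× C (X2) → no.
That gives 2 matching atoms.

2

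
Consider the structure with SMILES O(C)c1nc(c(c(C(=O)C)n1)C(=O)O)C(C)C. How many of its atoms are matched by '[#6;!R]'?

7

Check the 17 heavy atoms by environment: 2× n (aromatic, in 6-ring) → no; 4× c (aromatic, in 6-ring) → no; 7× C (acyclic) → match; 4× O (acyclic) → no.
That gives 7 matching atoms.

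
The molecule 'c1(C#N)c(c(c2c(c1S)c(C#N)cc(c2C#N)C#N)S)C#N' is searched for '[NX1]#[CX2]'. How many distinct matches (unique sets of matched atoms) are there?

[NX1]#[CX2] is the SMARTS for a nitrile: a nitrogen triple-bonded to a two-connected carbon.
The molecule carries 5 separate instances of a nitrile (-C#N) meeting every constraint; each maps to a distinct set of atoms, giving 5 matches.

5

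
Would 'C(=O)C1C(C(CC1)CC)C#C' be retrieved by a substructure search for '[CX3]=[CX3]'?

No

The pattern [CX3]=[CX3] describes a non-aromatic C=C double bond between two sp2 carbons — an alkene.
The closest candidate here is an ethynyl group (-C#CH), but the C-C bond is a triple bond, not a double bond. No other fragment satisfies the full query, so there is no match.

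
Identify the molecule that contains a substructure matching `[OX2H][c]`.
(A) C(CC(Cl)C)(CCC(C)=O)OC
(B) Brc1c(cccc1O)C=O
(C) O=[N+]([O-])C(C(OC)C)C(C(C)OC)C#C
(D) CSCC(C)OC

B

[OX2H][c] describes a hydroxyl oxygen attached to an aromatic carbon (a phenol).
(A) has a methoxy ether (-OCH3) but the oxygen has H0, not H1.
(B) contains a hydroxyl group (-OH), which satisfies every atom and bond constraint.
(C) has a methoxy ether (-OCH3) but the oxygen has H0, not H1.
(D) has a methoxy ether (-OCH3) but the oxygen has H0, not H1.
So the answer is (B).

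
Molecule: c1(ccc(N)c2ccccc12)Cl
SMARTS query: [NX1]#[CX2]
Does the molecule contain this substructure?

The pattern [NX1]#[CX2] describes a nitrogen triple-bonded to a two-connected carbon — a nitrile.
The closest candidate here is a primary amino group (-NH2), but the nitrogen is NX3 (three connections), not NX1 triple-bonded. No other fragment satisfies the full query, so there is no match.

No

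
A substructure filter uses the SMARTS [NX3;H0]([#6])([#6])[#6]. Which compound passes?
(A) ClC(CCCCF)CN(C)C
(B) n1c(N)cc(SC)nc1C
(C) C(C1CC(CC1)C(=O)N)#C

[NX3;H0]([#6])([#6])[#6] describes a trivalent nitrogen with no H, bonded to three carbons (a tertiary amine).
(A) contains a dimethylamino group (-N(CH3)2), which satisfies every atom and bond constraint.
(B) has a primary amino group (-NH2) but the nitrogen has H2, not H0 with three carbons.
(C) has a primary amide (-C(=O)NH2) but the amide nitrogen has H2 and only one carbon neighbour.
So the answer is (A).

A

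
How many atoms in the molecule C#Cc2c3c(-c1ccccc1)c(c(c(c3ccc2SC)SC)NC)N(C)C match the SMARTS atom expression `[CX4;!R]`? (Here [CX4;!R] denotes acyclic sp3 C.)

5

Check the 27 heavy atoms by environment: 16× c (aromatic, X3, in 6-ring) → no; 2× N (X3, acyclic) → no; 5× C (X4, acyclic) → match; 2× C (X2, acyclic) → no; 2× S (X2, acyclic) → no.
That gives 5 matching atoms.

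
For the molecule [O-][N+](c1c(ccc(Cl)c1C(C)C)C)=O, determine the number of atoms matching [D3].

The query [D3] means: atom with exactly three heavy-atom neighbours.
Check the 14 heavy atoms by environment: 2× c (aromatic, D2) → no; 4× c (aromatic, D3) → match; 1× C (D3) → match; 3× C (D1) → no; 1× Cl (D1) → no; 1× N (charge +1, D3) → match; 1× O (charge -1, D1) → no; 1× O (D1) → no.
Summing the matching environments: 4 + 1 + 1 = 6 matching atoms.

6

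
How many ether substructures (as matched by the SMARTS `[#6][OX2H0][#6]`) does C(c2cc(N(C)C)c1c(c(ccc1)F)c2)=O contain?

0

[#6][OX2H0][#6] is the SMARTS for an ether: an aliphatic oxygen bridging two carbons with no H on the oxygen.
No fragment in the molecule satisfies every constraint, giving 0 matches.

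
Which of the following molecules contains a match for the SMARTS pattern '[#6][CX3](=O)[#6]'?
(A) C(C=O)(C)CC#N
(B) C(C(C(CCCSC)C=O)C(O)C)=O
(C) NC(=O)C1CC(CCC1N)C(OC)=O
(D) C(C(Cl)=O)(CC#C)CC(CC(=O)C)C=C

D

[#6][CX3](=O)[#6] describes a carbonyl carbon (no H) flanked by two carbons (a ketone).
(A) has an aldehyde (-CHO) but the carbonyl carbon has H1, so it is not flanked by two carbons.
(B) has an aldehyde (-CHO) but the carbonyl carbon has H1, so it is not flanked by two carbons.
(C) has a primary amide (-C(=O)NH2) but one neighbour of the carbonyl carbon is N, not C.
(D) contains an acetyl/ketone group (-C(=O)CH3), which satisfies every atom and bond constraint.
So the answer is (D).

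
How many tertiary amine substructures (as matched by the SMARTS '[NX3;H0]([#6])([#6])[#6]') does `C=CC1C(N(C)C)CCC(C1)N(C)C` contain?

2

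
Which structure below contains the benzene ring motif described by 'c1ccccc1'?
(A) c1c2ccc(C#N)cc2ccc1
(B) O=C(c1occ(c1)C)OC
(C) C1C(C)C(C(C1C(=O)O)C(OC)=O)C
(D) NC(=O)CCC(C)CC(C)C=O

A

c1ccccc1 describes six aromatic carbons in a ring (a benzene ring).
(A) contains the required atom environment, so the pattern matches.
(B) has a methyl group (-CH3) but no six-membered all-carbon aromatic ring is present.
(C) has a methyl group (-CH3) but no six-membered all-carbon aromatic ring is present.
(D) has a methyl group (-CH3) but no six-membered all-carbon aromatic ring is present.
So the answer is (A).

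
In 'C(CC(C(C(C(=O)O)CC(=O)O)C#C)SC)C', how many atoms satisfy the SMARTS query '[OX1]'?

Check the 17 heavy atoms by environment: 8× C (X4) → no; 2× C (X3) → no; 2× O (X1) → match; 2× O (X2) → no; 1× S (X2) → no; 2× C (X2) → no.
That gives 2 matching atoms.

2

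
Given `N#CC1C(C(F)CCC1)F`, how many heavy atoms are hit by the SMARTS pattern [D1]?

3

The query [D1] means: atom with exactly one heavy-atom neighbour (degree 1).
Check the 10 heavy atoms by environment: 4× C (D2) → no; 3× C (D3) → no; 2× F (D1) → match; 1× N (D1) → match.
Summing the matching environments: 2 + 1 = 3 matching atoms.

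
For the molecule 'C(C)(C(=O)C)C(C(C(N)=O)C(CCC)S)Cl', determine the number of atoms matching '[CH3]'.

The query [CH3] means: aliphatic carbon with exactly three hydrogens.
Check the 16 heavy atoms by environment: 3× C (H3) → match; 4× C (H1) → no; 2× C (H2) → no; 1× S (H1) → no; 1× Cl (H0) → no; 2× C (H0) → no; 2× O (H0) → no; 1× N (H2) → no.
That gives 3 matching atoms.

3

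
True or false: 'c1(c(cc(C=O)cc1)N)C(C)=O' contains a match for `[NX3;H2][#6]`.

True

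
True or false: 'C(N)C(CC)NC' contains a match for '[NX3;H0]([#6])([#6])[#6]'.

False

The pattern [NX3;H0]([#6])([#6])[#6] describes a trivalent nitrogen with no H, bonded to three carbons — a tertiary amine.
The closest candidate here is a primary amino group (-NH2), but the nitrogen has H2, not H0 with three carbons. No other fragment satisfies the full query, so there is no match.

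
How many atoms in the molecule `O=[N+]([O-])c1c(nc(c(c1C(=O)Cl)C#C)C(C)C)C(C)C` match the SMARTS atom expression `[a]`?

6

The query [a] means: a matches any aromatic atom.
Check the 20 heavy atoms by environment: 1× n (aromatic) → match; 5× c (aromatic) → match; 9× C → no; 2× O → no; 1× Cl → no; 1× N (charge +1) → no; 1× O (charge -1) → no.
Summing the matching environments: 1 + 5 = 6 matching atoms.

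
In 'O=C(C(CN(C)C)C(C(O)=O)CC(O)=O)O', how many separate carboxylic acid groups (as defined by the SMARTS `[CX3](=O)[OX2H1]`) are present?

3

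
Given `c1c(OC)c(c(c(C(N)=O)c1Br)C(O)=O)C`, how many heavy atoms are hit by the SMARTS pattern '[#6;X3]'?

The query [#6;X3] means: any carbon (aromatic or not) with three total connections.
Check the 16 heavy atoms by environment: 6× c (aromatic, X3) → match; 2× O (X2) → no; 2× C (X4) → no; 2× C (X3) → match; 2× O (X1) → no; 1× N (X3) → no; 1× Br (X1) → no.
Summing the matching environments: 6 + 2 = 8 matching atoms.

8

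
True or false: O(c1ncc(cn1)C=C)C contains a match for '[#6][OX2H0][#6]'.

The pattern [#6][OX2H0][#6] describes an aliphatic oxygen bridging two carbons with no H on the oxygen — an ether.
The molecule carries a methoxy ether (-OCH3), whose atoms satisfy every constraint of the query, so the pattern matches.

True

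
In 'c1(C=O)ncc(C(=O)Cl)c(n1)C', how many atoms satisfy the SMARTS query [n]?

The query [n] means: lowercase n matches aromatic nitrogen only.
Check the 12 heavy atoms by environment: 2× n (aromatic) → match; 4× c (aromatic) → no; 3× C → no; 2× O → no; 1× Cl → no.
That gives 2 matching atoms.

2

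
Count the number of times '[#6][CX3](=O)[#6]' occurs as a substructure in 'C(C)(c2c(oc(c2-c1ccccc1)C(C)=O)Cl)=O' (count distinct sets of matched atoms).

2

[#6][CX3](=O)[#6] is the SMARTS for a ketone: a carbonyl carbon (no H) flanked by two carbons.
The molecule carries 2 separate instances of an acetyl/ketone group (-C(=O)CH3) meeting every constraint; each maps to a distinct set of atoms, giving 2 matches.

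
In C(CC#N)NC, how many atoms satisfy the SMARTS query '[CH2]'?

The query [CH2] means: aliphatic carbon with exactly two hydrogens.
Check the 6 heavy atoms by environment: 2× C (H2) → match; 1× N (H1) → no; 1× C (H3) → no; 1× C (H0) → no; 1× N (H0) → no.
That gives 2 matching atoms.

2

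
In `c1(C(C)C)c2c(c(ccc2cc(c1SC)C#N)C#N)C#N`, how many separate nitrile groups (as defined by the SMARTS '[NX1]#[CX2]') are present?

[NX1]#[CX2] is the SMARTS for a nitrile: a nitrogen triple-bonded to a two-connected carbon.
The molecule carries 3 separate instances of a nitrile (-C#N) meeting every constraint; each maps to a distinct set of atoms, giving 3 matches.

3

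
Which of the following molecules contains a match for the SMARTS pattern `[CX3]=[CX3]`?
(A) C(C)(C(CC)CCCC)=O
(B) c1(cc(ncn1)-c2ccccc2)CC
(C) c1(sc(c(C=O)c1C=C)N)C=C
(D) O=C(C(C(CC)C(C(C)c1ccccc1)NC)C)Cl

[CX3]=[CX3] describes a non-aromatic C=C double bond between two sp2 carbons (an alkene).
(A) has an ethyl group (-CH2CH3) but its C-C bond is a single bond between CX4 carbons, not CX3=CX3.
(B) has an ethyl group (-CH2CH3) but its C-C bond is a single bond between CX4 carbons, not CX3=CX3.
(C) contains a vinyl group (-CH=CH2), which satisfies every atom and bond constraint.
(D) has an ethyl group (-CH2CH3) but its C-C bond is a single bond between CX4 carbons, not CX3=CX3.
So the answer is (C).

C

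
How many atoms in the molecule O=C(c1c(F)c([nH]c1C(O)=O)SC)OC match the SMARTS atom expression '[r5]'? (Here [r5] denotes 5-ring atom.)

The query [r5] means: r5 matches atoms in a five-membered ring.
Check the 15 heavy atoms by environment: 1× n (aromatic, in 5-ring) → match; 4× c (aromatic, in 5-ring) → match; 4× C (acyclic) → no; 4× O (acyclic) → no; 1× F (acyclic) → no; 1× S (acyclic) → no.
Summing the matching environments: 1 + 4 = 5 matching atoms.

5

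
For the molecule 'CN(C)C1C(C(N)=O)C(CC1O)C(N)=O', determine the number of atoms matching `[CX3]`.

2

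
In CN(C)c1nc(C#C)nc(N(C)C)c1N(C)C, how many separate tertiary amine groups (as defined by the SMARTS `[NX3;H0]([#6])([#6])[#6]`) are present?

3

[NX3;H0]([#6])([#6])[#6] is the SMARTS for a tertiary amine: a trivalent nitrogen with no H, bonded to three carbons.
The molecule carries 3 separate instances of a dimethylamino group (-N(CH3)2) meeting every constraint; each maps to a distinct set of atoms, giving 3 matches.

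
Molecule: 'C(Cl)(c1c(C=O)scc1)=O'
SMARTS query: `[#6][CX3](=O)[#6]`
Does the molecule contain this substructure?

No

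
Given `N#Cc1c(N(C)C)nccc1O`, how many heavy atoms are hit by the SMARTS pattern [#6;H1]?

2

The query [#6;H1] means: any carbon bearing exactly one hydrogen.
Check the 12 heavy atoms by environment: 1× n (aromatic, H0) → no; 2× c (aromatic, H1) → match; 3× c (aromatic, H0) → no; 2× N (H0) → no; 2× C (H3) → no; 1× O (H1) → no; 1× C (H0) → no.
That gives 2 matching atoms.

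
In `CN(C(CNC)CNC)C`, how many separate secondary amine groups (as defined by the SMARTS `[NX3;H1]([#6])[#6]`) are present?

2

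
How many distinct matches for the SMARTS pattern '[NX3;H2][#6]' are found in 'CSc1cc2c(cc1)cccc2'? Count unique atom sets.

0

[NX3;H2][#6] is the SMARTS for a primary amine: a trivalent nitrogen with two H attached to carbon.
No fragment in the molecule satisfies every constraint, giving 0 matches.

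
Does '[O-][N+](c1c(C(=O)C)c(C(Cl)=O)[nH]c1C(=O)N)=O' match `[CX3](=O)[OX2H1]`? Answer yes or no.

No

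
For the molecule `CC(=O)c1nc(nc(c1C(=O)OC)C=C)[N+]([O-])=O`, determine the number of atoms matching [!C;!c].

8

The query [!C;!c] means: neither aliphatic nor aromatic carbon — same as [!#6].
Check the 18 heavy atoms by environment: 2× n (aromatic) → match; 4× c (aromatic) → no; 1× N (charge +1) → match; 1× O (charge -1) → match; 4× O → match; 6× C → no.
Summing the matching environments: 2 + 1 + 1 + 4 = 8 matching atoms.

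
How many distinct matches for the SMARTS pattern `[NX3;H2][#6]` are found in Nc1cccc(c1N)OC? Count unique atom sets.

[NX3;H2][#6] is the SMARTS for a primary amine: a trivalent nitrogen with two H attached to carbon.
The molecule carries 2 separate instances of a primary amino group (-NH2) meeting every constraint; each maps to a distinct set of atoms, giving 2 matches.

2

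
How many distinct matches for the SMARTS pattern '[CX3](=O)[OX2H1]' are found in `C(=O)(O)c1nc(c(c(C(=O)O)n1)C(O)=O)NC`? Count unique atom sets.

3

[CX3](=O)[OX2H1] is the SMARTS for a carboxylic acid: an sp2 carbon double-bonded to O and single-bonded to an -OH oxygen.
The molecule carries 3 separate instances of a carboxylic acid group (-C(=O)OH) meeting every constraint; each maps to a distinct set of atoms, giving 3 matches.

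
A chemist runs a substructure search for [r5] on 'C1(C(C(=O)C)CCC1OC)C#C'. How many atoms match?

5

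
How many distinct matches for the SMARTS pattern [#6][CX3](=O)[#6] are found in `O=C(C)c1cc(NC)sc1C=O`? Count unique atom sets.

1

[#6][CX3](=O)[#6] is the SMARTS for a ketone: a carbonyl carbon (no H) flanked by two carbons.
Exactly one fragment in the molecule meets all constraints, giving 1 match.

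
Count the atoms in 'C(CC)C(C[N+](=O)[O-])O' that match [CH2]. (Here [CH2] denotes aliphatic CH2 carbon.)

The query [CH2] means: aliphatic carbon with exactly two hydrogens.
Check the 9 heavy atoms by environment: 3× C (H2) → match; 1× C (H1) → no; 1× C (H3) → no; 1× N (charge +1, H0) → no; 1× O (charge -1, H0) → no; 1× O (H0) → no; 1× O (H1) → no.
That gives 3 matching atoms.

3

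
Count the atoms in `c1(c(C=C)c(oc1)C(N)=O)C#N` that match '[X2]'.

The query [X2] means: any atom with exactly two total connections (bonds + H).
Check the 12 heavy atoms by environment: 1× o (aromatic, X2) → match; 4× c (aromatic, X3) → no; 3× C (X3) → no; 1× O (X1) → no; 1× N (X3) → no; 1× C (X2) → match; 1× N (X1) → no.
Summing the matching environments: 1 + 1 = 2 matching atoms.

2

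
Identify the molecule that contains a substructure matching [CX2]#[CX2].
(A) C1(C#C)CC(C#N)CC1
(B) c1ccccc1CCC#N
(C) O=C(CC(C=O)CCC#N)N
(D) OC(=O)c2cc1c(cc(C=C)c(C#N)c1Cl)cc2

A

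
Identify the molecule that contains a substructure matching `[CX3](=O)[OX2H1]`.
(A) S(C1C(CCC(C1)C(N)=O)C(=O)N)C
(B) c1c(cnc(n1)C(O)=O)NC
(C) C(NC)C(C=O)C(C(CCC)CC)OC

B

[CX3](=O)[OX2H1] describes an sp2 carbon double-bonded to O and single-bonded to an -OH oxygen (a carboxylic acid).
(A) has a primary amide (-C(=O)NH2) but the carbonyl is bonded to N, not to an -OH oxygen.
(B) contains a carboxylic acid group (-C(=O)OH), which satisfies every atom and bond constraint.
(C) has an aldehyde (-CHO) but there is no singly-bonded oxygen on the carbonyl carbon.
So the answer is (B).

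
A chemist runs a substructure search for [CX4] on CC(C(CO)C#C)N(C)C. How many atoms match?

6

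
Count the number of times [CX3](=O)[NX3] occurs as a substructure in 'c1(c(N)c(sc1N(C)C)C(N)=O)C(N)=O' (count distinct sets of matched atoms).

[CX3](=O)[NX3] is the SMARTS for an amide: a carbonyl carbon bonded to a trivalent nitrogen.
The molecule carries 2 separate instances of a primary amide (-C(=O)NH2) meeting every constraint; each maps to a distinct set of atoms, giving 2 matches.

2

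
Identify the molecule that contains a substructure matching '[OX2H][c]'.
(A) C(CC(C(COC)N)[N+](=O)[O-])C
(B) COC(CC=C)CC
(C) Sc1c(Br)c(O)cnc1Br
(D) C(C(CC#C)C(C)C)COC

C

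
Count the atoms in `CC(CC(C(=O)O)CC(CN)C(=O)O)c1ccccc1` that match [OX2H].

2

The query [OX2H] means: aliphatic oxygen with two connections, one of which is H — an -OH oxygen.
Check the 20 heavy atoms by environment: 3× C (H2, X4) → no; 3× C (H1, X4) → no; 1× C (H3, X4) → no; 1× c (aromatic, H0, X3) → no; 5× c (aromatic, H1, X3) → no; 2× C (H0, X3) → no; 2× O (H0, X1) → no; 2× O (H1, X2) → match; 1× N (H2, X3) → no.
That gives 2 matching atoms.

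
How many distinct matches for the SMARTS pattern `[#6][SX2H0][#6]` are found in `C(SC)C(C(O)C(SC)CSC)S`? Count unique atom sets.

3

[#6][SX2H0][#6] is the SMARTS for a thioether: an aliphatic sulfur bridging two carbons with no H on the sulfur.
The molecule carries 3 separate instances of a methylthio ether (-SCH3) meeting every constraint; each maps to a distinct set of atoms, giving 3 matches.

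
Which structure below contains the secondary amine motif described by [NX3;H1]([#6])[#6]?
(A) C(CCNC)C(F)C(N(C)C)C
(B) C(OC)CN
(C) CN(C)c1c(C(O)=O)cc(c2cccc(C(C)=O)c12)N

[NX3;H1]([#6])[#6] describes a trivalent nitrogen with one H, bonded to two carbons (a secondary amine).
(A) contains an N-methylamino group (-NHCH3), which satisfies every atom and bond constraint.
(B) has a primary amino group (-NH2) but the nitrogen has H2 and only one carbon neighbour.
(C) has a primary amino group (-NH2) but the nitrogen has H2 and only one carbon neighbour.
So the answer is (A).

A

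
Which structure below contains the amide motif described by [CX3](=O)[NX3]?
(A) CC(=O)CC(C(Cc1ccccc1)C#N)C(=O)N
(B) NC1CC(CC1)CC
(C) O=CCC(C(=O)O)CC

A

[CX3](=O)[NX3] describes a carbonyl carbon bonded to a trivalent nitrogen (an amide).
(A) contains a primary amide (-C(=O)NH2), which satisfies every atom and bond constraint.
(B) has a primary amino group (-NH2) but the -NH2 is not attached to a carbonyl carbon.
(C) has a carboxylic acid group (-C(=O)OH) but the carbonyl is bonded to O, not to an NX3 nitrogen.
So the answer is (A).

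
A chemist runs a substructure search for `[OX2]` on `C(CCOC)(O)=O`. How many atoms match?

2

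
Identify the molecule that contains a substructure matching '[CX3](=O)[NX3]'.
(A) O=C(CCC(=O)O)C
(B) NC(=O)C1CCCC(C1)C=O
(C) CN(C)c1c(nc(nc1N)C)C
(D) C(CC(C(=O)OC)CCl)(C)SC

B

[CX3](=O)[NX3] describes a carbonyl carbon bonded to a trivalent nitrogen (an amide).
(A) has a carboxylic acid group (-C(=O)OH) but the carbonyl is bonded to O, not to an NX3 nitrogen.
(B) contains a primary amide (-C(=O)NH2), which satisfies every atom and bond constraint.
(C) has a primary amino group (-NH2) but the -NH2 is not attached to a carbonyl carbon.
(D) has a methyl-ester group (-C(=O)OCH3) but the carbonyl is bonded to O, not to an NX3 nitrogen.
So the answer is (B).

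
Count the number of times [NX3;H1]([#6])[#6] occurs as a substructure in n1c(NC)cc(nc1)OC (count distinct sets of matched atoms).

1

[NX3;H1]([#6])[#6] is the SMARTS for a secondary amine: a trivalent nitrogen with one H, bonded to two carbons.
Exactly one fragment in the molecule meets all constraints, giving 1 match.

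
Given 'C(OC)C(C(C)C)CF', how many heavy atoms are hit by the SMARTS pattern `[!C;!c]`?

2

The query [!C;!c] means: neither aliphatic nor aromatic carbon — same as [!#6].
Check the 9 heavy atoms by environment: 7× C → no; 1× O → match; 1× F → match.
Summing the matching environments: 1 + 1 = 2 matching atoms.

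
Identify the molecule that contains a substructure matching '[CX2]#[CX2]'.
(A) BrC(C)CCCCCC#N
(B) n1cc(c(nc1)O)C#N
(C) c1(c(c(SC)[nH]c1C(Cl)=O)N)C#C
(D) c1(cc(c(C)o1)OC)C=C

[CX2]#[CX2] describes a carbon-carbon triple bond (an alkyne).
(A) has a nitrile (-C#N) but the triple bond is C#N, not C#C.
(B) has a nitrile (-C#N) but the triple bond is C#N, not C#C.
(C) contains an ethynyl group (-C#CH), which satisfies every atom and bond constraint.
(D) has a vinyl group (-CH=CH2) but the C=C is a double bond; both carbons are CX3, not CX2.
So the answer is (C).

C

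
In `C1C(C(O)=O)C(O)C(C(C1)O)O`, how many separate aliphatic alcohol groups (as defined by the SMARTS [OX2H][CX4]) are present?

[OX2H][CX4] is the SMARTS for an aliphatic alcohol: a hydroxyl oxygen bound to an sp3 (X4) carbon.
The molecule carries 3 separate instances of a hydroxyl group (-OH) meeting every constraint; each maps to a distinct set of atoms, giving 3 matches.

3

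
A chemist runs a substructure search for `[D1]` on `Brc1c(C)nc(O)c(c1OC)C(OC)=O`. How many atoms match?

6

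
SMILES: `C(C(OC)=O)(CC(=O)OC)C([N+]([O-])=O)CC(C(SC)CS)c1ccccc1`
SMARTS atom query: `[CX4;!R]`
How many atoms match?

The query [CX4;!R] means: aliphatic carbon with four total connections, not in a ring.
Check the 27 heavy atoms by environment: 10× C (X4, acyclic) → match; 6× c (aromatic, X3, in 6-ring) → no; 2× S (X2, acyclic) → no; 2× C (X3, acyclic) → no; 3× O (X1, acyclic) → no; 2× O (X2, acyclic) → no; 1× N (charge +1, X3, acyclic) → no; 1× O (charge -1, X1, acyclic) → no.
That gives 10 matching atoms.

10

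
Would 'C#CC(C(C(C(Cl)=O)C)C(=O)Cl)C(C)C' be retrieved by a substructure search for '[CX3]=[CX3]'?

No

The pattern [CX3]=[CX3] describes a non-aromatic C=C double bond between two sp2 carbons — an alkene.
The closest candidate here is an ethynyl group (-C#CH), but the C-C bond is a triple bond, not a double bond. No other fragment satisfies the full query, so there is no match.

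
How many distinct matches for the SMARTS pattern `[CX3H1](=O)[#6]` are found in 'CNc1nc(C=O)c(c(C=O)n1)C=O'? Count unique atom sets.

3

[CX3H1](=O)[#6] is the SMARTS for an aldehyde: an sp2 carbon with one H, double-bonded to O and single-bonded to carbon.
The molecule carries 3 separate instances of an aldehyde (-CHO) meeting every constraint; each maps to a distinct set of atoms, giving 3 matches.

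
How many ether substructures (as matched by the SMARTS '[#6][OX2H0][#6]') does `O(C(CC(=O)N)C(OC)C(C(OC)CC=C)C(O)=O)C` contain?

[#6][OX2H0][#6] is the SMARTS for an ether: an aliphatic oxygen bridging two carbons with no H on the oxygen.
The molecule carries 3 separate instances of a methoxy ether (-OCH3) meeting every constraint; each maps to a distinct set of atoms, giving 3 matches.

3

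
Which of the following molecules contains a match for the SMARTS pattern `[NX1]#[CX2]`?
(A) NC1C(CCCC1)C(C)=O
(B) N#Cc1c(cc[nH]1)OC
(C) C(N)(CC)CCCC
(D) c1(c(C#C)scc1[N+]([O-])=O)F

B

[NX1]#[CX2] describes a nitrogen triple-bonded to a two-connected carbon (a nitrile).
(A) has a primary amino group (-NH2) but the nitrogen is NX3 (three connections), not NX1 triple-bonded.
(B) contains a nitrile (-C#N), which satisfies every atom and bond constraint.
(C) has a primary amino group (-NH2) but the nitrogen is NX3 (three connections), not NX1 triple-bonded.
(D) has a nitro group (-[N+](=O)[O-]) but there is no C#N triple bond.
So the answer is (B).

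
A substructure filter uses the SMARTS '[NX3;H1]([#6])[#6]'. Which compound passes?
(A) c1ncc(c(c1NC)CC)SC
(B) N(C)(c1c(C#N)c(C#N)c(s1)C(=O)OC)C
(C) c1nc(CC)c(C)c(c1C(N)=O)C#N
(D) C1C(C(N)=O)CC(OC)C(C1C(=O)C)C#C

A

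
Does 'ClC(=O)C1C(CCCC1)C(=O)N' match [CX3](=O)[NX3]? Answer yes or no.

Yes

The pattern [CX3](=O)[NX3] describes a carbonyl carbon bonded to a trivalent nitrogen — an amide.
The molecule carries a primary amide (-C(=O)NH2), whose atoms satisfy every constraint of the query, so the pattern matches.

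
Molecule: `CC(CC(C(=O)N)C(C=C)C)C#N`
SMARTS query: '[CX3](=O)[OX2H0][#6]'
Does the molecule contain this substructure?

No

The pattern [CX3](=O)[OX2H0][#6] describes a carbonyl carbon bonded to an oxygen that is itself bonded to carbon (no H on that O) — an ester.
The closest candidate here is a primary amide (-C(=O)NH2), but the carbonyl is bonded to N, not to an O-C linkage. No other fragment satisfies the full query, so there is no match.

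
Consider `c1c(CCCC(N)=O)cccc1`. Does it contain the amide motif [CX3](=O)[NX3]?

Yes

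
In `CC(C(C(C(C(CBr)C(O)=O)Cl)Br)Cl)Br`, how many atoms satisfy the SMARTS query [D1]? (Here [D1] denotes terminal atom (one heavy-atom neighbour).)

Check the 15 heavy atoms by environment: 1× C (D1) → match; 6× C (D3) → no; 1× C (D2) → no; 3× Br (D1) → match; 2× Cl (D1) → match; 2× O (D1) → match.
Summing the matching environments: 1 + 3 + 2 + 2 = 8 matching atoms.

8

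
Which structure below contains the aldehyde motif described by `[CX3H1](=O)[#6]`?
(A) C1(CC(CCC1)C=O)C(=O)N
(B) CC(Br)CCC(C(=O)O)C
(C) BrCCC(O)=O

[CX3H1](=O)[#6] describes an sp2 carbon with one H, double-bonded to O and single-bonded to carbon (an aldehyde).
(A) contains an aldehyde (-CHO), which satisfies every atom and bond constraint.
(B) has a carboxylic acid group (-C(=O)OH) but the carbonyl carbon has H0 and is bonded to O, not H1.
(C) has a carboxylic acid group (-C(=O)OH) but the carbonyl carbon has H0 and is bonded to O, not H1.
So the answer is (A).

A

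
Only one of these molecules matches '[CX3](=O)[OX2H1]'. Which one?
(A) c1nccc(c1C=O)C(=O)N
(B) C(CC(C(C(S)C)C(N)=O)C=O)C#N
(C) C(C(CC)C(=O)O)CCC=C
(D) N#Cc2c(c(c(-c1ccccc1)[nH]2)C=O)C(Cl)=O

C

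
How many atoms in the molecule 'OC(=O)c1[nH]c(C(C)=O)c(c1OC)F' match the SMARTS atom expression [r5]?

The query [r5] means: r5 matches atoms in a five-membered ring.
Check the 14 heavy atoms by environment: 1× n (aromatic, in 5-ring) → match; 4× c (aromatic, in 5-ring) → match; 4× O (acyclic) → no; 4× C (acyclic) → no; 1× F (acyclic) → no.
Summing the matching environments: 1 + 4 = 5 matching atoms.

5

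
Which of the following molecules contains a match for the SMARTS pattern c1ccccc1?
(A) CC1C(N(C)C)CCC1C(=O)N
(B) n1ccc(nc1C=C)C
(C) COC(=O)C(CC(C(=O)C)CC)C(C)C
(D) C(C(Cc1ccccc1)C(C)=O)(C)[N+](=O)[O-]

D

c1ccccc1 describes six aromatic carbons in a ring (a benzene ring).
(A) has a methyl group (-CH3) but no six-membered all-carbon aromatic ring is present.
(B) has a methyl group (-CH3) but no six-membered all-carbon aromatic ring is present.
(C) has a methyl group (-CH3) but no six-membered all-carbon aromatic ring is present.
(D) contains a phenyl ring, which satisfies every atom and bond constraint.
So the answer is (D).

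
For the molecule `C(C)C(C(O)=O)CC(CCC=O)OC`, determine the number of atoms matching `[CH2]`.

Check the 14 heavy atoms by environment: 2× C (H3) → no; 4× C (H2) → match; 3× C (H1) → no; 3× O (H0) → no; 1× C (H0) → no; 1× O (H1) → no.
That gives 4 matching atoms.

4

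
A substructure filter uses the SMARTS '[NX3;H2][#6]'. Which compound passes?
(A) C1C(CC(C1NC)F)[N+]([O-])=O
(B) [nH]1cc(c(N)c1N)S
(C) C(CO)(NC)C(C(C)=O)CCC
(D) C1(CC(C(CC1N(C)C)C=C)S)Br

B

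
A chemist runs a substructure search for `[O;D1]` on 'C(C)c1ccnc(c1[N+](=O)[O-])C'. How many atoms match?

2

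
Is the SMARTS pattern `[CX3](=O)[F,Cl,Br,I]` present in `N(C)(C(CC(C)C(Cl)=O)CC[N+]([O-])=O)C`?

Yes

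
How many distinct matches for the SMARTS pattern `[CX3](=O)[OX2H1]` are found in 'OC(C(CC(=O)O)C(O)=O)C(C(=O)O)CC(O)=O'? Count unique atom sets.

[CX3](=O)[OX2H1] is the SMARTS for a carboxylic acid: an sp2 carbon double-bonded to O and single-bonded to an -OH oxygen.
The molecule carries 4 separate instances of a carboxylic acid group (-C(=O)OH) meeting every constraint; each maps to a distinct set of atoms, giving 4 matches.

4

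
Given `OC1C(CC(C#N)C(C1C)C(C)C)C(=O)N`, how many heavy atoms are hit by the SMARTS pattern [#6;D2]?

2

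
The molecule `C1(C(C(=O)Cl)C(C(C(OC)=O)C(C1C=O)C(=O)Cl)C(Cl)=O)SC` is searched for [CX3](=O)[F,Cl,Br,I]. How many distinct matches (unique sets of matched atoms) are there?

3

[CX3](=O)[F,Cl,Br,I] is the SMARTS for an acyl halide: a carbonyl carbon bonded to a halogen.
The molecule carries 3 separate instances of an acyl chloride (-C(=O)Cl) meeting every constraint; each maps to a distinct set of atoms, giving 3 matches.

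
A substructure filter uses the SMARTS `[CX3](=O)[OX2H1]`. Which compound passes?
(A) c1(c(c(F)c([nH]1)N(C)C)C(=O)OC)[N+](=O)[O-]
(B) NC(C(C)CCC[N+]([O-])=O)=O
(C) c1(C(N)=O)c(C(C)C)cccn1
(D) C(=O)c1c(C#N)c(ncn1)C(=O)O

D

[CX3](=O)[OX2H1] describes an sp2 carbon double-bonded to O and single-bonded to an -OH oxygen (a carboxylic acid).
(A) has a methyl-ester group (-C(=O)OCH3) but the singly-bonded O has no H (OX2H0, not OX2H1).
(B) has a primary amide (-C(=O)NH2) but the carbonyl is bonded to N, not to an -OH oxygen.
(C) has a primary amide (-C(=O)NH2) but the carbonyl is bonded to N, not to an -OH oxygen.
(D) contains a carboxylic acid group (-C(=O)OH), which satisfies every atom and bond constraint.
So the answer is (D).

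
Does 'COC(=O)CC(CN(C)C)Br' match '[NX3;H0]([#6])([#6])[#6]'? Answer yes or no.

The pattern [NX3;H0]([#6])([#6])[#6] describes a trivalent nitrogen with no H, bonded to three carbons — a tertiary amine.
The molecule carries a dimethylamino group (-N(CH3)2), whose atoms satisfy every constraint of the query, so the pattern matches.

Yes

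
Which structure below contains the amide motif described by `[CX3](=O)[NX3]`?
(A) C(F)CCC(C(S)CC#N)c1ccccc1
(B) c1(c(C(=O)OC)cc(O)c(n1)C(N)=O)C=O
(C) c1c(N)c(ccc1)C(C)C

[CX3](=O)[NX3] describes a carbonyl carbon bonded to a trivalent nitrogen (an amide).
(A) has a nitrile (-C#N) but the nitrile N is NX1 (triple-bonded), not NX3.
(B) contains a primary amide (-C(=O)NH2), which satisfies every atom and bond constraint.
(C) has a primary amino group (-NH2) but the -NH2 is not attached to a carbonyl carbon.
So the answer is (B).

B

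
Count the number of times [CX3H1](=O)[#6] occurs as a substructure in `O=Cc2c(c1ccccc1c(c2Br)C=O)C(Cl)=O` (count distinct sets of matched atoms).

2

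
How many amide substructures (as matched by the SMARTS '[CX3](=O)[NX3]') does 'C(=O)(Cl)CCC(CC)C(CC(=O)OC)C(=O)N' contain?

[CX3](=O)[NX3] is the SMARTS for an amide: a carbonyl carbon bonded to a trivalent nitrogen.
Exactly one fragment in the molecule meets all constraints, giving 1 match.

1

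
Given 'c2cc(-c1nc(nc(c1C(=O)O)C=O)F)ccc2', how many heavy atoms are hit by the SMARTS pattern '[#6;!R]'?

2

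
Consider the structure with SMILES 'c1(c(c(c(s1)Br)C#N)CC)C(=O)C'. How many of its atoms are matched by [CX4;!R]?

3

Check the 13 heavy atoms by environment: 1× s (aromatic, X2, in 5-ring) → no; 4× c (aromatic, X3, in 5-ring) → no; 1× C (X2, acyclic) → no; 1× N (X1, acyclic) → no; 1× C (X3, acyclic) → no; 1× O (X1, acyclic) → no; 3× C (X4, acyclic) → match; 1× Br (X1, acyclic) → no.
That gives 3 matching atoms.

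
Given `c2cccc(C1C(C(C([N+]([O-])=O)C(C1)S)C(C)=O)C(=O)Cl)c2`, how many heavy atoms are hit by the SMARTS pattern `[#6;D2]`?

6

Check the 22 heavy atoms by environment: 7× C (D3) → no; 1× C (D2) → match; 1× N (charge +1, D3) → no; 1× O (charge -1, D1) → no; 3× O (D1) → no; 1× C (D1) → no; 1× S (D1) → no; 1× Cl (D1) → no; 1× c (aromatic, D3) → no; 5× c (aromatic, D2) → match.
Summing the matching environments: 1 + 5 = 6 matching atoms.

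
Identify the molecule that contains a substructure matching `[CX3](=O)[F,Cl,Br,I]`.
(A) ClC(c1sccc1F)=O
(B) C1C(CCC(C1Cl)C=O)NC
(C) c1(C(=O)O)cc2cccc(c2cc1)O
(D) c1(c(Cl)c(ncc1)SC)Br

[CX3](=O)[F,Cl,Br,I] describes a carbonyl carbon bonded to a halogen (an acyl halide).
(A) contains an acyl chloride (-C(=O)Cl), which satisfies every atom and bond constraint.
(B) has a chloro substituent but the Cl is not on a carbonyl carbon.
(C) has a carboxylic acid group (-C(=O)OH) but the carbonyl is bonded to -OH, not to a halogen.
(D) has a chloro substituent but the Cl is not on a carbonyl carbon.
So the answer is (A).

A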